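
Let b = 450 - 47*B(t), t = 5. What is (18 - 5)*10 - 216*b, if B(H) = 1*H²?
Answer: 156730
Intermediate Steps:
B(H) = H²
b = -725 (b = 450 - 47*5² = 450 - 47*25 = 450 - 1*1175 = 450 - 1175 = -725)
(18 - 5)*10 - 216*b = (18 - 5)*10 - 216*(-725) = 13*10 + 156600 = 130 + 156600 = 156730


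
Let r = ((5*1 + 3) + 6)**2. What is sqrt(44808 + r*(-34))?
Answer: 16*sqrt(149) ≈ 195.30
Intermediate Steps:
r = 196 (r = ((5 + 3) + 6)**2 = (8 + 6)**2 = 14**2 = 196)
sqrt(44808 + r*(-34)) = sqrt(44808 + 196*(-34)) = sqrt(44808 - 6664) = sqrt(38144) = 16*sqrt(149)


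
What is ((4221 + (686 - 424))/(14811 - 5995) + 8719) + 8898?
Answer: 155315955/8816 ≈ 17618.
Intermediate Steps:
((4221 + (686 - 424))/(14811 - 5995) + 8719) + 8898 = ((4221 + 262)/8816 + 8719) + 8898 = (4483*(1/8816) + 8719) + 8898 = (4483/8816 + 8719) + 8898 = 76871187/8816 + 8898 = 155315955/8816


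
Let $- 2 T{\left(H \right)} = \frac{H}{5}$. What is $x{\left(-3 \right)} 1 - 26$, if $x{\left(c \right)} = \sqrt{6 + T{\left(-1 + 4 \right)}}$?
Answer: $-26 + \frac{\sqrt{570}}{10} \approx -23.613$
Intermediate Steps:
$T{\left(H \right)} = - \frac{H}{10}$ ($T{\left(H \right)} = - \frac{H \frac{1}{5}}{2} = - \frac{\frac{1}{5} H}{2} = - \frac{H}{10}$)
$x{\left(c \right)} = \frac{\sqrt{570}}{10}$ ($x{\left(c \right)} = \sqrt{6 - \frac{-1 + 4}{10}} = \sqrt{6 - \frac{3}{10}} = \sqrt{\frac{57}{10}} = \frac{\sqrt{570}}{10}$)
$x{\left(-3 \right)} 1 - 26 = \frac{\sqrt{570}}{10} \cdot 1 - 26 = \frac{\sqrt{570}}{10} - 26 = -26 + \frac{\sqrt{570}}{10}$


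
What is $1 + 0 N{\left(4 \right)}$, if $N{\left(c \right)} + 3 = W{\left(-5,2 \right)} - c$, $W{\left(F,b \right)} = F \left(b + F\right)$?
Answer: $1$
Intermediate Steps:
$W{\left(F,b \right)} = F \left(F + b\right)$
$N{\left(c \right)} = 12 - c$ ($N{\left(c \right)} = -3 - \left(c + 5 \left(-5 + 2\right)\right) = -3 - \left(-15 + c\right) = 12 - c$)
$1 + 0 N{\left(4 \right)} = 1 + 0 \left(12 - 4\right) = 1 + 0 \cdot 8 = 1 + 0 = 1$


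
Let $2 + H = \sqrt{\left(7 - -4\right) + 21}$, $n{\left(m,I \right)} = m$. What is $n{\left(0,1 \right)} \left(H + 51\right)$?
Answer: $0$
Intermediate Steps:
$H = -2 + 4 \sqrt{2}$ ($H = -2 + \sqrt{\left(7 - -4\right) + 21} = -2 + \sqrt{\left(7 + 4\right) + 21} = -2 + \sqrt{11 + 21} = -2 + \sqrt{32} = -2 + 4 \sqrt{2} \approx 3.6569$)
$n{\left(0,1 \right)} \left(H + 51\right) = 0 \left(\left(-2 + 4 \sqrt{2}\right) + 51\right) = 0 \left(49 + 4 \sqrt{2}\right) = 0$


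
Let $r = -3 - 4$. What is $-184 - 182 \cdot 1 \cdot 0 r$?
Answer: $-184$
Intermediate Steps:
$r = -7$ ($r = -3 - 4 = -7$)
$-184 - 182 \cdot 1 \cdot 0 r = -184 - 182 \cdot 1 \cdot 0 \left(-7\right) = -184 - 182 \cdot 0 \left(-7\right) = -184 - 0 = -184 + 0 = -184$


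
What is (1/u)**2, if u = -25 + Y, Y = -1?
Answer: 1/676 ≈ 0.0014793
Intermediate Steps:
u = -26 (u = -25 - 1 = -26)
(1/u)**2 = (1/(-26))**2 = (-1/26)**2 = 1/676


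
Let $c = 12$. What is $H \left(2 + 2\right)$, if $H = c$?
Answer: $48$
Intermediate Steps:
$H = 12$
$H \left(2 + 2\right) = 12 \left(2 + 2\right) = 12 \cdot 4 = 48$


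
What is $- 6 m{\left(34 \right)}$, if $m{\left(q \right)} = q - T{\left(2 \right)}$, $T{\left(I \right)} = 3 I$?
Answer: $-168$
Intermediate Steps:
$m{\left(q \right)} = -6 + q$ ($m{\left(q \right)} = q - 3 \cdot 2 = q - 6 = -6 + q$)
$- 6 m{\left(34 \right)} = - 6 \left(-6 + 34\right) = \left(-6\right) 28 = -168$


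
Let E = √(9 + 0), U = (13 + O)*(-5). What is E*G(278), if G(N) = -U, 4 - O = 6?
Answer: 165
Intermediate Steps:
O = -2 (O = 4 - 1*6 = 4 - 6 = -2)
U = -55 (U = (13 - 2)*(-5) = 11*(-5) = -55)
G(N) = 55 (G(N) = -1*(-55) = 55)
E = 3 (E = √9 = 3)
E*G(278) = 3*55 = 165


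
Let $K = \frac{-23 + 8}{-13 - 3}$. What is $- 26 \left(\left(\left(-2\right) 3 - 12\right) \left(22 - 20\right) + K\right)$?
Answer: $\frac{7293}{8} \approx 911.63$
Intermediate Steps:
$K = \frac{15}{16}$ ($K = - \frac{15}{-16} = \left(-15\right) \left(- \frac{1}{16}\right) = \frac{15}{16} \approx 0.9375$)
$- 26 \left(\left(\left(-2\right) 3 - 12\right) \left(22 - 20\right) + K\right) = - 26 \left(\left(\left(-2\right) 3 - 12\right) \left(22 - 20\right) + \frac{15}{16}\right) = - 26 \left(\left(-6 - 12\right) 2 + \frac{15}{16}\right) = - 26 \left(\left(-18\right) 2 + \frac{15}{16}\right) = - 26 \left(-36 + \frac{15}{16}\right) = \left(-26\right) \left(- \frac{561}{16}\right) = \frac{7293}{8}$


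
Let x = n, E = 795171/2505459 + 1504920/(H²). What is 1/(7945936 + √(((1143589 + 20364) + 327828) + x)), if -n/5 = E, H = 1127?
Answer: 45807977496463798/363987248876331899058455 - 1127*√624549901976341602206/1455948995505327596233820 ≈ 1.2583e-7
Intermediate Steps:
E = 69282392831/46119654119 (E = 795171/2505459 + 1504920/(1127²) = 795171*(1/2505459) + 1504920/1270129 = 265057/835153 + 1504920*(1/1270129) = 265057/835153 + 1504920/1270129 = 69282392831/46119654119 ≈ 1.5022)
n = -346411964155/46119654119 (n = -5*69282392831/46119654119 = -346411964155/46119654119 ≈ -7.5112)
x = -346411964155/46119654119 ≈ -7.5112
1/(7945936 + √(((1143589 + 20364) + 327828) + x)) = 1/(7945936 + √(((1143589 + 20364) + 327828) - 346411964155/46119654119)) = 1/(7945936 + √((1163953 + 327828) - 346411964155/46119654119)) = 1/(7945936 + √(1491781 - 346411964155/46119654119)) = 1/(7945936 + √(68800077329331784/46119654119)) = 1/(7945936 + 2*√624549901976341602206/40922497)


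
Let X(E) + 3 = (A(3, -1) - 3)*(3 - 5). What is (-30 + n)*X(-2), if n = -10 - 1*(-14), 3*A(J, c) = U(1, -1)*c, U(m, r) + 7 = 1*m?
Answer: 26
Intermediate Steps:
U(m, r) = -7 + m (U(m, r) = -7 + 1*m = -7 + m)
A(J, c) = -2*c (A(J, c) = ((-7 + 1)*c)/3 = (-6*c)/3 = -2*c)
n = 4 (n = -10 + 14 = 4)
X(E) = -1 (X(E) = -3 + (-2*(-1) - 3)*(3 - 5) = -3 + (2 - 3)*(-2) = -3 - 1*(-2) = -3 + 2 = -1)
(-30 + n)*X(-2) = (-30 + 4)*(-1) = -26*(-1) = 26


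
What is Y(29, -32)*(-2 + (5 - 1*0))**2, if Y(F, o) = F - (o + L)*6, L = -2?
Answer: 2097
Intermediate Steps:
Y(F, o) = 12 + F - 6*o (Y(F, o) = F - (o - 2)*6 = F - (-2 + o)*6 = F - (-12 + 6*o) = F + (12 - 6*o) = 12 + F - 6*o)
Y(29, -32)*(-2 + (5 - 1*0))**2 = (12 + 29 - 6*(-32))*(-2 + (5 - 1*0))**2 = (12 + 29 + 192)*(-2 + (5 + 0))**2 = 233*(-2 + 5)**2 = 233*3**2 = 233*9 = 2097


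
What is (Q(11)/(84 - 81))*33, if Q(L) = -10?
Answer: -110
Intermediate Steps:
(Q(11)/(84 - 81))*33 = -10/(84 - 81)*33 = -10/3*33 = -110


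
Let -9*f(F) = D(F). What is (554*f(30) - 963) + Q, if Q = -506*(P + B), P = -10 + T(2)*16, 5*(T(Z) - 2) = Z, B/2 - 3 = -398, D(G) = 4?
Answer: 17287217/45 ≈ 3.8416e+5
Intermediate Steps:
f(F) = -4/9 (f(F) = -⅑*4 = -4/9)
B = -790 (B = 6 + 2*(-398) = 6 - 796 = -790)
T(Z) = 2 + Z/5
P = 142/5 (P = -10 + (2 + (⅕)*2)*16 = -10 + (2 + ⅖)*16 = -10 + (12/5)*16 = -10 + 192/5 = 142/5 ≈ 28.400)
Q = 1926848/5 (Q = -506*(142/5 - 790) = -506*(-3808/5) = 1926848/5 ≈ 3.8537e+5)
(554*f(30) - 963) + Q = (554*(-4/9) - 963) + 1926848/5 = (-2216/9 - 963) + 1926848/5 = -10883/9 + 1926848/5 = 17287217/45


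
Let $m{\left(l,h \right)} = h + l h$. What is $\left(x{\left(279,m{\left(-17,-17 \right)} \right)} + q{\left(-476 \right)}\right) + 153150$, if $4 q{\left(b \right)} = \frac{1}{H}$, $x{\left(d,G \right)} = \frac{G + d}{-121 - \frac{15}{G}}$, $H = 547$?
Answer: $\frac{580697525389}{3791804} \approx 1.5315 \cdot 10^{5}$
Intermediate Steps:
$m{\left(l,h \right)} = h + h l$
$x{\left(d,G \right)} = \frac{G + d}{-121 - \frac{15}{G}}$
$q{\left(b \right)} = \frac{1}{2188}$ ($q{\left(b \right)} = \frac{1}{4 \cdot 547} = \frac{1}{4} \cdot \frac{1}{547} = \frac{1}{2188}$)
$\left(x{\left(279,m{\left(-17,-17 \right)} \right)} + q{\left(-476 \right)}\right) + 153150 = \left(- \frac{- 17 \left(1 - 17\right) \left(- 17 \left(1 - 17\right) + 279\right)}{15 + 121 \left(- 17 \left(1 - 17\right)\right)} + \frac{1}{2188}\right) + 153150 = \left(- \frac{\left(-17\right) \left(-16\right) \left(\left(-17\right) \left(-16\right) + 279\right)}{15 + 121 \left(\left(-17\right) \left(-16\right)\right)} + \frac{1}{2188}\right) + 153150 = \left(\left(-1\right) 272 \frac{1}{15 + 121 \cdot 272} \left(272 + 279\right) + \frac{1}{2188}\right) + 153150 = \left(\left(-1\right) 272 \frac{1}{15 + 32912} \cdot 551 + \frac{1}{2188}\right) + 153150 = \left(\left(-1\right) 272 \cdot \frac{1}{32927} \cdot 551 + \frac{1}{2188}\right) + 153150 = \left(- \frac{7888}{1733} + \frac{1}{2188}\right) + 153150 = - \frac{17257211}{3791804} + 153150 = \frac{580697525389}{3791804}$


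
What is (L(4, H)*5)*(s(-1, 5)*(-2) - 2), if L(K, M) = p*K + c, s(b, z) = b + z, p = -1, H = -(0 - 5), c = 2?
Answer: 100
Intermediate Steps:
H = 5 (H = -1*(-5) = 5)
L(K, M) = 2 - K (L(K, M) = -K + 2 = 2 - K)
(L(4, H)*5)*(s(-1, 5)*(-2) - 2) = ((2 - 1*4)*5)*((-1 + 5)*(-2) - 2) = ((2 - 4)*5)*(4*(-2) - 2) = (-2*5)*(-8 - 2) = -10*(-10) = 100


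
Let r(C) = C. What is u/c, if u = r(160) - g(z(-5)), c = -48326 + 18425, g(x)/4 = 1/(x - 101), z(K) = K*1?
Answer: -8482/1584753 ≈ -0.0053523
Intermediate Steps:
z(K) = K
g(x) = 4/(-101 + x) (g(x) = 4/(x - 101) = 4/(-101 + x))
c = -29901
u = 8482/53 (u = 160 - 4/(-101 - 5) = 160 - 4/(-106) = 160 - 4*(-1)/106 = 160 - 1*(-2/53) = 160 + 2/53 = 8482/53 ≈ 160.04)
u/c = (8482/53)/(-29901) = (8482/53)*(-1/29901) = -8482/1584753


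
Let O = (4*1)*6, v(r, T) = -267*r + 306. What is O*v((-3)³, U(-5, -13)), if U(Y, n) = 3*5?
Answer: 180360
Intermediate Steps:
U(Y, n) = 15
v(r, T) = 306 - 267*r
O = 24 (O = 4*6 = 24)
O*v((-3)³, U(-5, -13)) = 24*(306 - 267*(-3)³) = 24*(306 - 267*(-27)) = 24*(306 + 7209) = 24*7515 = 180360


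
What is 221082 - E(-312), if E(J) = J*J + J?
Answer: 124050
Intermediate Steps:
E(J) = J + J² (E(J) = J² + J = J + J²)
221082 - E(-312) = 221082 - (-312)*(1 - 312) = 221082 - (-312)*(-311) = 221082 - 1*97032 = 221082 - 97032 = 124050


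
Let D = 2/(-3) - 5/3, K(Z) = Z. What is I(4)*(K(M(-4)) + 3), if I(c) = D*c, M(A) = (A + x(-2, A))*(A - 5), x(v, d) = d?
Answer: -700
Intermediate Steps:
M(A) = 2*A*(-5 + A) (M(A) = (A + A)*(A - 5) = (2*A)*(-5 + A) = 2*A*(-5 + A))
D = -7/3 (D = 2*(-⅓) - 5*⅓ = -⅔ - 5/3 = -7/3 ≈ -2.3333)
I(c) = -7*c/3
I(4)*(K(M(-4)) + 3) = (-7/3*4)*(2*(-4)*(-5 - 4) + 3) = -28*(2*(-4)*(-9) + 3)/3 = -28*(72 + 3)/3 = -28/3*75 = -700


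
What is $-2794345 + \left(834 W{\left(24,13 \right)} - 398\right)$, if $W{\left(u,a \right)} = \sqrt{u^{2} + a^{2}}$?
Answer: $-2794743 + 834 \sqrt{745} \approx -2.772 \cdot 10^{6}$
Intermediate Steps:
$W{\left(u,a \right)} = \sqrt{a^{2} + u^{2}}$
$-2794345 + \left(834 W{\left(24,13 \right)} - 398\right) = -2794345 - \left(398 - 834 \sqrt{13^{2} + 24^{2}}\right) = -2794345 - \left(398 - 834 \sqrt{169 + 576}\right) = -2794345 - \left(398 - 834 \sqrt{745}\right) = -2794743 + 834 \sqrt{745}$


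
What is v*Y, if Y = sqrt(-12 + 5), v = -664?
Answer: -664*I*sqrt(7) ≈ -1756.8*I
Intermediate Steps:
Y = I*sqrt(7) (Y = sqrt(-7) = I*sqrt(7) ≈ 2.6458*I)
v*Y = -664*I*sqrt(7)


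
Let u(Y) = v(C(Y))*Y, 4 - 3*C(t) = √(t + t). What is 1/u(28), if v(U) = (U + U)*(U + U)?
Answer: 9/(448*(2 - √14)²) ≈ 0.0066228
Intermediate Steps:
C(t) = 4/3 - √2*√t/3 (C(t) = 4/3 - √(t + t)/3 = 4/3 - √2*√t/3)
v(U) = 4*U² (v(U) = (2*U)*(2*U) = 4*U²)
u(Y) = 4*Y*(4/3 - √2*√Y/3)² (u(Y) = (4*(4/3 - √2*√Y/3)²)*Y = 4*Y*(4/3 - √2*√Y/3)²)
1/u(28) = 1/((4/9)*28*(-4 + √2*√28)²) = 1/((4/9)*28*(-4 + √2*(2*√7))²) = 1/((4/9)*28*(-4 + 2*√14)²) = 1/(112*(-4 + 2*√14)²/9) = 9/(112*(-4 + 2*√14)²)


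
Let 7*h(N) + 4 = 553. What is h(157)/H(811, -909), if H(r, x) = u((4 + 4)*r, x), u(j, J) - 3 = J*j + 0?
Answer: -183/13761041 ≈ -1.3298e-5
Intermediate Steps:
h(N) = 549/7 (h(N) = -4/7 + (1/7)*553 = -4/7 + 79 = 549/7)
u(j, J) = 3 + J*j (u(j, J) = 3 + (J*j + 0) = 3 + J*j)
H(r, x) = 3 + 8*r*x (H(r, x) = 3 + x*((4 + 4)*r) = 3 + x*(8*r) = 3 + 8*r*x)
h(157)/H(811, -909) = 549/(7*(3 + 8*811*(-909))) = 549/(7*(3 - 5897592)) = (549/7)/(-5897589) = (549/7)*(-1/5897589) = -183/13761041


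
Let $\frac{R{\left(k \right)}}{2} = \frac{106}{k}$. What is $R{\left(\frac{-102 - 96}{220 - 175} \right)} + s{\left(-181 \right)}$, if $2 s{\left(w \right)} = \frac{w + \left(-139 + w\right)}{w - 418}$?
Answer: $- \frac{629429}{13178} \approx -47.764$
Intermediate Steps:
$s{\left(w \right)} = \frac{-139 + 2 w}{2 \left(-418 + w\right)}$ ($s{\left(w \right)} = \frac{\left(w + \left(-139 + w\right)\right) \frac{1}{w - 418}}{2} = \frac{\left(-139 + 2 w\right) \frac{1}{-418 + w}}{2} = \frac{\frac{1}{-418 + w} \left(-139 + 2 w\right)}{2} = \frac{-139 + 2 w}{2 \left(-418 + w\right)}$)
$R{\left(k \right)} = \frac{212}{k}$ ($R{\left(k \right)} = 2 \frac{106}{k} = \frac{212}{k}$)
$R{\left(\frac{-102 - 96}{220 - 175} \right)} + s{\left(-181 \right)} = \frac{212}{\left(-102 - 96\right) \frac{1}{220 - 175}} + \frac{- \frac{139}{2} - 181}{-418 - 181} = \frac{212}{\left(-198\right) \frac{1}{45}} + \frac{1}{-599} \left(- \frac{501}{2}\right) = \frac{212}{\left(-198\right) \frac{1}{45}} - - \frac{501}{1198} = \frac{212}{- \frac{22}{5}} + \frac{501}{1198} = 212 \left(- \frac{5}{22}\right) + \frac{501}{1198} = - \frac{530}{11} + \frac{501}{1198} = - \frac{629429}{13178}$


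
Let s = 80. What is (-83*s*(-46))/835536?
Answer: 19090/52221 ≈ 0.36556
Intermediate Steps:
(-83*s*(-46))/835536 = (-83*80*(-46))/835536 = -6640*(-46)*(1/835536) = 305440*(1/835536) = 19090/52221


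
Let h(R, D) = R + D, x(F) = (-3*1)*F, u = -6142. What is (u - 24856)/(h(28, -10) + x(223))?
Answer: 30998/651 ≈ 47.616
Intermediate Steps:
x(F) = -3*F
h(R, D) = D + R
(u - 24856)/(h(28, -10) + x(223)) = (-6142 - 24856)/((-10 + 28) - 3*223) = -30998/(18 - 669) = -30998/(-651) = -30998*(-1/651) = 30998/651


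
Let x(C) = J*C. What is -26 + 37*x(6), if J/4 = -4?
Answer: -3578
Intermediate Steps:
J = -16 (J = 4*(-4) = -16)
x(C) = -16*C
-26 + 37*x(6) = -26 + 37*(-16*6) = -26 + 37*(-96) = -26 - 3552 = -3578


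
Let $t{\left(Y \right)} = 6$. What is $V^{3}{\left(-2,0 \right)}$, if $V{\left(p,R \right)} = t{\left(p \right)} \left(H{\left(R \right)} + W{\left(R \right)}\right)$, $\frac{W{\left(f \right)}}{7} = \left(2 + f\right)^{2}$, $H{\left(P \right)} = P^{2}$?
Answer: $4741632$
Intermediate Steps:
$W{\left(f \right)} = 7 \left(2 + f\right)^{2}$
$V{\left(p,R \right)} = 6 R^{2} + 42 \left(2 + R\right)^{2}$ ($V{\left(p,R \right)} = 6 \left(R^{2} + 7 \left(2 + R\right)^{2}\right) = 6 R^{2} + 42 \left(2 + R\right)^{2}$)
$V^{3}{\left(-2,0 \right)} = \left(168 + 48 \cdot 0^{2} + 168 \cdot 0\right)^{3} = \left(168 + 48 \cdot 0 + 0\right)^{3} = \left(168 + 0 + 0\right)^{3} = 168^{3} = 4741632$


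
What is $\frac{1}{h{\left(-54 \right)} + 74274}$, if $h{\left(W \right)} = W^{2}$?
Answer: $\frac{1}{77190} \approx 1.2955 \cdot 10^{-5}$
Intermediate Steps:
$\frac{1}{h{\left(-54 \right)} + 74274} = \frac{1}{\left(-54\right)^{2} + 74274} = \frac{1}{2916 + 74274} = \frac{1}{77190}$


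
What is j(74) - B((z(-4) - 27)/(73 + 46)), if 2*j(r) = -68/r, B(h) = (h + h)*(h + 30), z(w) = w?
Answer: 7877729/523957 ≈ 15.035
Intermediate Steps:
B(h) = 2*h*(30 + h) (B(h) = (2*h)*(30 + h) = 2*h*(30 + h))
j(r) = -34/r (j(r) = (-68/r)/2 = -34/r)
j(74) - B((z(-4) - 27)/(73 + 46)) = -34/74 - 2*(-4 - 27)/(73 + 46)*(30 + (-4 - 27)/(73 + 46)) = -34*1/74 - 2*(-31/119)*(30 - 31/119) = -17/37 - 2*(-31*1/119)*(30 - 31*1/119) = -17/37 - 2*(-31)*(30 - 31/119)/119 = -17/37 - 2*(-31)*3539/(119*119) = -17/37 - 1*(-219418/14161) = -17/37 + 219418/14161 = 7877729/523957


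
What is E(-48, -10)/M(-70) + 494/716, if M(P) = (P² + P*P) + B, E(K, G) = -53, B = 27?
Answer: 2408295/3518066 ≈ 0.68455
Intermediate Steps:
M(P) = 27 + 2*P² (M(P) = (P² + P*P) + 27 = (P² + P²) + 27 = 2*P² + 27 = 27 + 2*P²)
E(-48, -10)/M(-70) + 494/716 = -53/(27 + 2*(-70)²) + 494/716 = -53/(27 + 2*4900) + 494*(1/716) = -53/(27 + 9800) + 247/358 = -53/9827 + 247/358 = 2408295/3518066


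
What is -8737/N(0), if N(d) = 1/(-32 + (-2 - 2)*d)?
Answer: 279584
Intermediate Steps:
N(d) = 1/(-32 - 4*d)
-8737/N(0) = -8737/((-1/(32 + 4*0))) = -8737/((-1/(32 + 0))) = -8737/((-1/32)) = -8737/((-1*1/32)) = -8737/(-1/32) = -8737*(-32) = 279584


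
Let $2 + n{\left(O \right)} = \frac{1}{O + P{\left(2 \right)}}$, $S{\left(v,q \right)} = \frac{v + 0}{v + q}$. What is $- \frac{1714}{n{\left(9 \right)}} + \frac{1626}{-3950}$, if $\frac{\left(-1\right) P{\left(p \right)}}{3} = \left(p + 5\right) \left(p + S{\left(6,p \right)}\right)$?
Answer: $\frac{329891964}{389075} \approx 847.89$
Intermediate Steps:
$S{\left(v,q \right)} = \frac{v}{q + v}$
$P{\left(p \right)} = - 3 \left(5 + p\right) \left(p + \frac{6}{6 + p}\right)$ ($P{\left(p \right)} = - 3 \left(p + 5\right) \left(p + \frac{6}{p + 6}\right) = - 3 \left(5 + p\right) \left(p + \frac{6}{6 + p}\right)$)
$n{\left(O \right)} = -2 + \frac{1}{- \frac{231}{4} + O}$ ($n{\left(O \right)} = -2 + \frac{1}{O + \frac{3 \left(-30 - 12 + 2 \left(-5 - 2\right) \left(6 + 2\right)\right)}{6 + 2}} = -2 + \frac{1}{O + \frac{3 \left(-30 - 12 + 2 \left(-5 - 2\right) 8\right)}{8}} = -2 + \frac{1}{O + 3 \cdot \frac{1}{8} \left(-30 - 12 + 2 \left(-7\right) 8\right)} = -2 + \frac{1}{O + 3 \cdot \frac{1}{8} \left(-30 - 12 - 112\right)} = -2 + \frac{1}{O + 3 \cdot \frac{1}{8} \left(-154\right)} = -2 + \frac{1}{O - \frac{231}{4}} = -2 + \frac{1}{- \frac{231}{4} + O}$)
$- \frac{1714}{n{\left(9 \right)}} + \frac{1626}{-3950} = - \frac{1714}{2 \frac{1}{231 - 36} \left(-233 + 4 \cdot 9\right)} + \frac{1626}{-3950} = - \frac{1714}{2 \frac{1}{231 - 36} \left(-233 + 36\right)} + 1626 \left(- \frac{1}{3950}\right) = - \frac{1714}{2 \cdot \frac{1}{195} \left(-197\right)} - \frac{813}{1975} = - \frac{1714}{- \frac{394}{195}} - \frac{813}{1975} = \left(-1714\right) \left(- \frac{195}{394}\right) - \frac{813}{1975} = \frac{167115}{197} - \frac{813}{1975} = \frac{329891964}{389075}$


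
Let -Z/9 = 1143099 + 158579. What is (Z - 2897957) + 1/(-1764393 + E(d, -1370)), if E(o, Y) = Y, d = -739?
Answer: -25803198899018/1765763 ≈ -1.4613e+7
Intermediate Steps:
Z = -11715102 (Z = -9*(1143099 + 158579) = -9*1301678 = -11715102)
(Z - 2897957) + 1/(-1764393 + E(d, -1370)) = (-11715102 - 2897957) + 1/(-1764393 - 1370) = -14613059 + 1/(-1765763) = -14613059 - 1/1765763 = -25803198899018/1765763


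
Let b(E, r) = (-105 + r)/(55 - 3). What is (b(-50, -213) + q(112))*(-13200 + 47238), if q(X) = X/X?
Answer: -2263527/13 ≈ -1.7412e+5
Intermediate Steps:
b(E, r) = -105/52 + r/52 (b(E, r) = (-105 + r)/52 = (-105 + r)*(1/52) = -105/52 + r/52)
q(X) = 1
(b(-50, -213) + q(112))*(-13200 + 47238) = ((-105/52 + (1/52)*(-213)) + 1)*(-13200 + 47238) = ((-105/52 - 213/52) + 1)*34038 = (-159/26 + 1)*34038 = -133/26*34038 = -2263527/13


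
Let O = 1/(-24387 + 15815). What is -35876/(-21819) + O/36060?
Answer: 1232166479389/749376755120 ≈ 1.6443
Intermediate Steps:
O = -1/8572 (O = 1/(-8572) = -1/8572 ≈ -0.00011666)
-35876/(-21819) + O/36060 = -35876/(-21819) - 1/8572/36060 = -35876*(-1/21819) - 1/8572*1/36060 = 35876/21819 - 1/309106320 = 1232166479389/749376755120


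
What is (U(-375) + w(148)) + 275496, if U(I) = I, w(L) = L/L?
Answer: 275122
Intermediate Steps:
w(L) = 1
(U(-375) + w(148)) + 275496 = (-375 + 1) + 275496 = -374 + 275496 = 275122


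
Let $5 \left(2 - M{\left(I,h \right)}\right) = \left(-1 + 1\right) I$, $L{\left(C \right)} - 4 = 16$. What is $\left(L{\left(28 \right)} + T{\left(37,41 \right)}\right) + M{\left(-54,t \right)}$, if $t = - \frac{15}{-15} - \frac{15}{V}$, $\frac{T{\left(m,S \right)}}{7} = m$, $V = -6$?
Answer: $281$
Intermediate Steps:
$T{\left(m,S \right)} = 7 m$
$t = \frac{7}{2}$ ($t = - \frac{15}{-15} - \frac{15}{-6} = \left(-15\right) \left(- \frac{1}{15}\right) - - \frac{5}{2} = 1 + \frac{5}{2} = \frac{7}{2} \approx 3.5$)
$L{\left(C \right)} = 20$ ($L{\left(C \right)} = 4 + 16 = 20$)
$M{\left(I,h \right)} = 2$ ($M{\left(I,h \right)} = 2 - \frac{\left(-1 + 1\right) I}{5} = 2 - \frac{0 I}{5} = 2 - 0 = 2 + 0 = 2$)
$\left(L{\left(28 \right)} + T{\left(37,41 \right)}\right) + M{\left(-54,t \right)} = \left(20 + 7 \cdot 37\right) + 2 = \left(20 + 259\right) + 2 = 279 + 2 = 281$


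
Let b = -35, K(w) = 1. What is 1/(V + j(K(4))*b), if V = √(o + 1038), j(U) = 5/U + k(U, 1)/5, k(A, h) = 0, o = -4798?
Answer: -35/6877 - 4*I*√235/34385 ≈ -0.0050894 - 0.0017833*I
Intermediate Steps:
j(U) = 5/U (j(U) = 5/U + 0/5 = 5/U + 0*(⅕) = 5/U + 0 = 5/U)
V = 4*I*√235 (V = √(-4798 + 1038) = √(-3760) = 4*I*√235 ≈ 61.319*I)
1/(V + j(K(4))*b) = 1/(4*I*√235 + (5/1)*(-35)) = 1/(4*I*√235 + (5*1)*(-35)) = 1/(4*I*√235 + 5*(-35)) = 1/(4*I*√235 - 175) = 1/(-175 + 4*I*√235)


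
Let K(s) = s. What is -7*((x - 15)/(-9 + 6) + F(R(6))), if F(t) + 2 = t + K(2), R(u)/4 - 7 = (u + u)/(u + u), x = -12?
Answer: -287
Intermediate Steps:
R(u) = 32 (R(u) = 28 + 4*((u + u)/(u + u)) = 28 + 4*((2*u)/((2*u))) = 28 + 4*((2*u)*(1/(2*u))) = 28 + 4*1 = 28 + 4 = 32)
F(t) = t (F(t) = -2 + (t + 2) = -2 + (2 + t) = t)
-7*((x - 15)/(-9 + 6) + F(R(6))) = -7*((-12 - 15)/(-9 + 6) + 32) = -7*(-27/(-3) + 32) = -7*(-27*(-⅓) + 32) = -7*(9 + 32) = -7*41 = -287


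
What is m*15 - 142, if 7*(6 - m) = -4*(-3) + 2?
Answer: -82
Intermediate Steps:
m = 4 (m = 6 - (-4*(-3) + 2)/7 = 6 - (12 + 2)/7 = 6 - ⅐*14 = 6 - 2 = 4)
m*15 - 142 = 4*15 - 142 = 60 - 142 = -82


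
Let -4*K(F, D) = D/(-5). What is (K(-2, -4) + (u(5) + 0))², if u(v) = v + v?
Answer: 2401/25 ≈ 96.040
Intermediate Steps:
u(v) = 2*v
K(F, D) = D/20 (K(F, D) = -D/(4*(-5)) = -D*(-1)/(4*5) = -(-1)*D/20 = D/20)
(K(-2, -4) + (u(5) + 0))² = ((1/20)*(-4) + (2*5 + 0))² = (-⅕ + (10 + 0))² = (-⅕ + 10)² = (49/5)² = 2401/25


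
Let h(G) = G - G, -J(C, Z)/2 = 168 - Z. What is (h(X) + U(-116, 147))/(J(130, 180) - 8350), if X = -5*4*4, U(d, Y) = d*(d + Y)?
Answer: 1798/4163 ≈ 0.43190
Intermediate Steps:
U(d, Y) = d*(Y + d)
J(C, Z) = -336 + 2*Z (J(C, Z) = -2*(168 - Z) = -336 + 2*Z)
X = -80 (X = -20*4 = -80)
h(G) = 0
(h(X) + U(-116, 147))/(J(130, 180) - 8350) = (0 - 116*(147 - 116))/((-336 + 2*180) - 8350) = (0 - 116*31)/((-336 + 360) - 8350) = (0 - 3596)/(24 - 8350) = -3596/(-8326) = -3596*(-1/8326) = 1798/4163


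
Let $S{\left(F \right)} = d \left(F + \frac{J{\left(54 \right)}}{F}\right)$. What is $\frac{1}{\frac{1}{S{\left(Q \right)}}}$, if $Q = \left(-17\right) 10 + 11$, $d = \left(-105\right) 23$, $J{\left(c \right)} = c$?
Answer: $\frac{20394675}{53} \approx 3.8481 \cdot 10^{5}$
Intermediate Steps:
$d = -2415$
$Q = -159$ ($Q = -170 + 11 = -159$)
$S{\left(F \right)} = - \frac{130410}{F} - 2415 F$ ($S{\left(F \right)} = - 2415 \left(F + \frac{54}{F}\right) = - \frac{130410}{F} - 2415 F$)
$\frac{1}{\frac{1}{S{\left(Q \right)}}} = \frac{1}{\frac{1}{- \frac{130410}{-159} - -383985}} = \frac{1}{\frac{1}{\left(-130410\right) \left(- \frac{1}{159}\right) + 383985}} = \frac{1}{\frac{1}{\frac{43470}{53} + 383985}} = \frac{1}{\frac{1}{\frac{20394675}{53}}} = \frac{1}{\frac{53}{20394675}} = \frac{20394675}{53}$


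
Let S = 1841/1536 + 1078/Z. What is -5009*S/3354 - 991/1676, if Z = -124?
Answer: 709444811395/66916002816 ≈ 10.602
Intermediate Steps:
S = -356881/47616 (S = 1841/1536 + 1078/(-124) = 1841*(1/1536) + 1078*(-1/124) = 1841/1536 - 539/62 = -356881/47616 ≈ -7.4950)
-5009*S/3354 - 991/1676 = -5009/(3354/(-356881/47616)) - 991/1676 = -5009/(3354*(-47616/356881)) - 991*1/1676 = -5009/(-159704064/356881) - 991/1676 = -5009*(-356881/159704064) - 991/1676 = 1787616929/159704064 - 991/1676 = 709444811395/66916002816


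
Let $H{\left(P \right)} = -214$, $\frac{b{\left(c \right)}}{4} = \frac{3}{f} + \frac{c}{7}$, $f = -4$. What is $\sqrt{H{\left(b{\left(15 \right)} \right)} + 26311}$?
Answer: $\sqrt{26097} \approx 161.55$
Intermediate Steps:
$b{\left(c \right)} = -3 + \frac{4 c}{7}$ ($b{\left(c \right)} = 4 \left(\frac{3}{-4} + \frac{c}{7}\right) = 4 \left(3 \left(- \frac{1}{4}\right) + c \frac{1}{7}\right) = 4 \left(- \frac{3}{4} + \frac{c}{7}\right) = -3 + \frac{4 c}{7}$)
$\sqrt{H{\left(b{\left(15 \right)} \right)} + 26311} = \sqrt{-214 + 26311} = \sqrt{26097}$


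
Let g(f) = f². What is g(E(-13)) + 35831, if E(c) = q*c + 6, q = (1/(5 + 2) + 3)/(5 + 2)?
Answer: 86030295/2401 ≈ 35831.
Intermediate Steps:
q = 22/49 (q = (1/7 + 3)/7 = (⅐ + 3)*(⅐) = (22/7)*(⅐) = 22/49 ≈ 0.44898)
E(c) = 6 + 22*c/49 (E(c) = 22*c/49 + 6 = 6 + 22*c/49)
g(E(-13)) + 35831 = (6 + (22/49)*(-13))² + 35831 = (6 - 286/49)² + 35831 = (8/49)² + 35831 = 64/2401 + 35831 = 86030295/2401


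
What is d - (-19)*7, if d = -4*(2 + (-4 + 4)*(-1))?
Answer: 125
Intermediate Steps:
d = -8 (d = -4*(2 + 0*(-1)) = -4*(2 + 0) = -4*2 = -8)
d - (-19)*7 = -8 - (-19)*7 = -8 - 1*(-133) = -8 + 133 = 125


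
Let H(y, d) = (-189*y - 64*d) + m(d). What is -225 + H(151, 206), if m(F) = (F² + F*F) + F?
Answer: 43130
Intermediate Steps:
m(F) = F + 2*F² (m(F) = (F² + F²) + F = 2*F² + F = F + 2*F²)
H(y, d) = -189*y - 64*d + d*(1 + 2*d) (H(y, d) = (-189*y - 64*d) + d*(1 + 2*d) = -189*y - 64*d + d*(1 + 2*d))
-225 + H(151, 206) = -225 + (-189*151 - 63*206 + 2*206²) = -225 + (-28539 - 12978 + 2*42436) = -225 + (-28539 - 12978 + 84872) = -225 + 43355 = 43130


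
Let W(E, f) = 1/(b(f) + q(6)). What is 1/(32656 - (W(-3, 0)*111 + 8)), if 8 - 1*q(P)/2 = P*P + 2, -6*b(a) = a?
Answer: 20/652997 ≈ 3.0628e-5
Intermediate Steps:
b(a) = -a/6
q(P) = 12 - 2*P**2 (q(P) = 16 - 2*(P*P + 2) = 16 - 2*(P**2 + 2) = 16 - 2*(2 + P**2) = 16 + (-4 - 2*P**2) = 12 - 2*P**2)
W(E, f) = 1/(-60 - f/6) (W(E, f) = 1/(-f/6 + (12 - 2*6**2)) = 1/(-f/6 + (12 - 2*36)) = 1/(-f/6 + (12 - 72)) = 1/(-f/6 - 60) = 1/(-60 - f/6))
1/(32656 - (W(-3, 0)*111 + 8)) = 1/(32656 - (-6/(360 + 0)*111 + 8)) = 1/(32656 - (-6/360*111 + 8)) = 1/(32656 - (-6*1/360*111 + 8)) = 1/(32656 - (-1/60*111 + 8)) = 1/(32656 - (-37/20 + 8)) = 1/(32656 - 1*123/20) = 1/(32656 - 123/20) = 1/(652997/20) = 20/652997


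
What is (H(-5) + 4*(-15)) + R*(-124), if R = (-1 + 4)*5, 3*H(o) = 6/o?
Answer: -9602/5 ≈ -1920.4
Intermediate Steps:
H(o) = 2/o (H(o) = (6/o)/3 = 2/o)
R = 15 (R = 3*5 = 15)
(H(-5) + 4*(-15)) + R*(-124) = (2/(-5) + 4*(-15)) + 15*(-124) = (2*(-⅕) - 60) - 1860 = (-⅖ - 60) - 1860 = -302/5 - 1860 = -9602/5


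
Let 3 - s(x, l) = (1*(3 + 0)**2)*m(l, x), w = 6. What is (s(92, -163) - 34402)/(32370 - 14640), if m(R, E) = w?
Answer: -34453/17730 ≈ -1.9432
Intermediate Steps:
m(R, E) = 6
s(x, l) = -51 (s(x, l) = 3 - 1*(3 + 0)**2*6 = 3 - 1*3**2*6 = 3 - 1*9*6 = 3 - 9*6 = 3 - 1*54 = 3 - 54 = -51)
(s(92, -163) - 34402)/(32370 - 14640) = (-51 - 34402)/(32370 - 14640) = -34453/17730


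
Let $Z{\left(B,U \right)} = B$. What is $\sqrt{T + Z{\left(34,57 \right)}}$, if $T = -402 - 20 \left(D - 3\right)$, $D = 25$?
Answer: $2 i \sqrt{202} \approx 28.425 i$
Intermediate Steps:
$T = -842$ ($T = -402 - 20 \left(25 - 3\right) = -402 - 440 = -842$)
$\sqrt{T + Z{\left(34,57 \right)}} = \sqrt{-842 + 34} = \sqrt{-808} = 2 i \sqrt{202}$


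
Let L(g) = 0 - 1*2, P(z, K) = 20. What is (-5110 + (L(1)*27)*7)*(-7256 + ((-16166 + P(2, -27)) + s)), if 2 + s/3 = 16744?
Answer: -147210112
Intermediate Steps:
s = 50226 (s = -6 + 3*16744 = -6 + 50232 = 50226)
L(g) = -2 (L(g) = 0 - 2 = -2)
(-5110 + (L(1)*27)*7)*(-7256 + ((-16166 + P(2, -27)) + s)) = (-5110 - 2*27*7)*(-7256 + ((-16166 + 20) + 50226)) = (-5110 - 54*7)*(-7256 + (-16146 + 50226)) = (-5110 - 378)*(-7256 + 34080) = -5488*26824 = -147210112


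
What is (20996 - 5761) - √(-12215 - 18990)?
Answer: 15235 - 79*I*√5 ≈ 15235.0 - 176.65*I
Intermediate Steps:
(20996 - 5761) - √(-12215 - 18990) = 15235 - √(-31205) = 15235 - 79*I*√5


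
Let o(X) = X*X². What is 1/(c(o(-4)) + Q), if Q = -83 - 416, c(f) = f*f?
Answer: 1/3597 ≈ 0.00027801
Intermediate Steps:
o(X) = X³
c(f) = f²
Q = -499
1/(c(o(-4)) + Q) = 1/(((-4)³)² - 499) = 1/((-64)² - 499) = 1/(4096 - 499) = 1/3597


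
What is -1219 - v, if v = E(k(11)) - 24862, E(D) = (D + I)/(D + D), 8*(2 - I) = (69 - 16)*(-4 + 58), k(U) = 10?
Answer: 1892823/80 ≈ 23660.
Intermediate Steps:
I = -1423/4 (I = 2 - (69 - 16)*(-4 + 58)/8 = 2 - 53*54/8 = 2 - ⅛*2862 = 2 - 1431/4 = -1423/4 ≈ -355.75)
E(D) = (-1423/4 + D)/(2*D) (E(D) = (D - 1423/4)/(D + D) = (-1423/4 + D)/((2*D)) = (-1423/4 + D)*(1/(2*D)) = (-1423/4 + D)/(2*D))
v = -1990343/80 (v = (⅛)*(-1423 + 4*10)/10 - 24862 = (⅛)*(⅒)*(-1423 + 40) - 24862 = (⅛)*(⅒)*(-1383) - 24862 = -1383/80 - 24862 = -1990343/80 ≈ -24879.)
-1219 - v = -1219 - 1*(-1990343/80) = -1219 + 1990343/80 = 1892823/80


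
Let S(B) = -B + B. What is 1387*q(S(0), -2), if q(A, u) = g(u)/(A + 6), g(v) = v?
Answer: -1387/3 ≈ -462.33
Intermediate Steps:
S(B) = 0
q(A, u) = u/(6 + A) (q(A, u) = u/(A + 6) = u/(6 + A))
1387*q(S(0), -2) = 1387*(-2/(6 + 0)) = 1387*(-2/6) = 1387*(-2*1/6) = 1387*(-1/3) = -1387/3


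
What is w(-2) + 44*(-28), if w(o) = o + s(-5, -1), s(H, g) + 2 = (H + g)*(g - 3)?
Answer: -1212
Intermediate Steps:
s(H, g) = -2 + (-3 + g)*(H + g) (s(H, g) = -2 + (H + g)*(g - 3) = -2 + (H + g)*(-3 + g) = -2 + (-3 + g)*(H + g))
w(o) = 22 + o (w(o) = o + (-2 + (-1)² - 3*(-5) - 3*(-1) - 5*(-1)) = o + (-2 + 1 + 15 + 3 + 5) = o + 22 = 22 + o)
w(-2) + 44*(-28) = (22 - 2) + 44*(-28) = 20 - 1232 = -1212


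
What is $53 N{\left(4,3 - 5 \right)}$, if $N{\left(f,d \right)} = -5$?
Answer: $-265$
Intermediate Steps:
$53 N{\left(4,3 - 5 \right)} = 53 \left(-5\right) = -265$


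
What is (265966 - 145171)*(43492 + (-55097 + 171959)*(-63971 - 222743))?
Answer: -4047348569860920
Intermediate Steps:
(265966 - 145171)*(43492 + (-55097 + 171959)*(-63971 - 222743)) = 120795*(43492 + 116862*(-286714)) = 120795*(43492 - 33505971468) = 120795*(-33505927976) = -4047348569860920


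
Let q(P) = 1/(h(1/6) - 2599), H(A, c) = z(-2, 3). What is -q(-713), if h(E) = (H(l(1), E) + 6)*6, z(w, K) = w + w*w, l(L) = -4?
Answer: 1/2551 ≈ 0.00039200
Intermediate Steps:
z(w, K) = w + w²
H(A, c) = 2 (H(A, c) = -2*(1 - 2) = -2*(-1) = 2)
h(E) = 48 (h(E) = (2 + 6)*6 = 8*6 = 48)
q(P) = -1/2551 (q(P) = 1/(48 - 2599) = 1/(-2551) = -1/2551)
-q(-713) = -1*(-1/2551) = 1/2551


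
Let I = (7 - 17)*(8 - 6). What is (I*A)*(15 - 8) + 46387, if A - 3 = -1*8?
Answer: 47087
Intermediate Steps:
A = -5 (A = 3 - 1*8 = 3 - 8 = -5)
I = -20 (I = -10*2 = -20)
(I*A)*(15 - 8) + 46387 = (-20*(-5))*(15 - 8) + 46387 = 100*7 + 46387 = 700 + 46387 = 47087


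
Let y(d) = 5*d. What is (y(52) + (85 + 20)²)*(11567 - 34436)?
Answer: -258076665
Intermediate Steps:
(y(52) + (85 + 20)²)*(11567 - 34436) = (5*52 + (85 + 20)²)*(11567 - 34436) = (260 + 105²)*(-22869) = (260 + 11025)*(-22869) = 11285*(-22869) = -258076665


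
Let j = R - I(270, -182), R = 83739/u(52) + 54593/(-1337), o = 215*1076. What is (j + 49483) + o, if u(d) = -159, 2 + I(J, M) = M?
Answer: 2838889131/10123 ≈ 2.8044e+5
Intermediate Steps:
I(J, M) = -2 + M
o = 231340
R = -5744730/10123 (R = 83739/(-159) + 54593/(-1337) = 83739*(-1/159) + 54593*(-1/1337) = -27913/53 - 7799/191 = -5744730/10123 ≈ -567.49)
j = -3882098/10123 (j = -5744730/10123 - (-2 - 182) = -5744730/10123 - 1*(-184) = -5744730/10123 + 184 = -3882098/10123 ≈ -383.49)
(j + 49483) + o = (-3882098/10123 + 49483) + 231340 = 497034311/10123 + 231340 = 2838889131/10123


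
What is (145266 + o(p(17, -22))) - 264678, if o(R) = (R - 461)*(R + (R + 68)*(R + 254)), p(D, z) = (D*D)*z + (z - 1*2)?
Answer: -264727117242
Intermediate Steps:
p(D, z) = -2 + z + z*D² (p(D, z) = D²*z + (z - 2) = z*D² + (-2 + z) = -2 + z + z*D²)
o(R) = (-461 + R)*(R + (68 + R)*(254 + R))
(145266 + o(p(17, -22))) - 264678 = (145266 + (-7962392 + (-2 - 22 - 22*17²)³ - 131631*(-2 - 22 - 22*17²) - 138*(-2 - 22 - 22*17²)²)) - 264678 = (145266 + (-7962392 + (-2 - 22 - 22*289)³ - 131631*(-2 - 22 - 22*289) - 138*(-2 - 22 - 22*289)²)) - 264678 = (145266 + (-7962392 + (-2 - 22 - 6358)³ - 131631*(-2 - 22 - 6358) - 138*(-2 - 22 - 6358)²)) - 264678 = (145266 + (-7962392 + (-6382)³ - 131631*(-6382) - 138*(-6382)²)) - 264678 = (145266 + (-7962392 - 259938374968 + 840069042 - 138*40729924)) - 264678 = (145266 + (-7962392 - 259938374968 + 840069042 - 5620729512)) - 264678 = (145266 - 264726997830) - 264678 = -264726852564 - 264678 = -264727117242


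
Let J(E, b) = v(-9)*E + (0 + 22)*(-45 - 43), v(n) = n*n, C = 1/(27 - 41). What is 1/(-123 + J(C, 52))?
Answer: -14/28907 ≈ -0.00048431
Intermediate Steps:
C = -1/14 (C = 1/(-14) = -1/14 ≈ -0.071429)
v(n) = n²
J(E, b) = -1936 + 81*E (J(E, b) = (-9)²*E + (0 + 22)*(-45 - 43) = 81*E + 22*(-88) = 81*E - 1936 = -1936 + 81*E)
1/(-123 + J(C, 52)) = 1/(-123 + (-1936 + 81*(-1/14))) = 1/(-123 + (-1936 - 81/14)) = 1/(-123 - 27185/14) = 1/(-28907/14) = -14/28907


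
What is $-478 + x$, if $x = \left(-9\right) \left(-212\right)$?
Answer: $1430$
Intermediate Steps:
$x = 1908$
$-478 + x = -478 + 1908 = 1430$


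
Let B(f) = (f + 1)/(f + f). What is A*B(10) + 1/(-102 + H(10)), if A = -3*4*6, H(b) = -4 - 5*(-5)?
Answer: -16043/405 ≈ -39.612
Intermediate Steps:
H(b) = 21 (H(b) = -4 + 25 = 21)
B(f) = (1 + f)/(2*f) (B(f) = (1 + f)/((2*f)) = (1 + f)*(1/(2*f)) = (1 + f)/(2*f))
A = -72 (A = -12*6 = -72)
A*B(10) + 1/(-102 + H(10)) = -36*(1 + 10)/10 + 1/(-102 + 21) = -36*11/10 + 1/(-81) = -72*11/20 - 1/81 = -198/5 - 1/81 = -16043/405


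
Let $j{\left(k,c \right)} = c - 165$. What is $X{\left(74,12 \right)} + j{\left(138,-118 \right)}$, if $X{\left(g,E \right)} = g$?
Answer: $-209$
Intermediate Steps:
$j{\left(k,c \right)} = -165 + c$
$X{\left(74,12 \right)} + j{\left(138,-118 \right)} = 74 - 283 = -209$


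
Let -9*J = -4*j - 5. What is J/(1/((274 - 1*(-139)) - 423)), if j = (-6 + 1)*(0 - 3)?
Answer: -650/9 ≈ -72.222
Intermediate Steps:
j = 15 (j = -5*(-3) = 15)
J = 65/9 (J = -(-4*15 - 5)/9 = -(-60 - 5)/9 = -⅑*(-65) = 65/9 ≈ 7.2222)
J/(1/((274 - 1*(-139)) - 423)) = 65/(9*(1/((274 - 1*(-139)) - 423))) = 65/(9*(1/((274 + 139) - 423))) = 65/(9*(1/(413 - 423))) = 65/(9*(1/(-10))) = 65/(9*(-⅒)) = (65/9)*(-10) = -650/9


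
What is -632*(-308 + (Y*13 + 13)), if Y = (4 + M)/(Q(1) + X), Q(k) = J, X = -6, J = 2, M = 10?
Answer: 215196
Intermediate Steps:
Q(k) = 2
Y = -7/2 (Y = (4 + 10)/(2 - 6) = 14/(-4) = 14*(-¼) = -7/2 ≈ -3.5000)
-632*(-308 + (Y*13 + 13)) = -632*(-308 + (-7/2*13 + 13)) = -632*(-308 + (-91/2 + 13)) = -632*(-308 - 65/2) = -632*(-681/2) = 215196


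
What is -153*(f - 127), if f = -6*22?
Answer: 39627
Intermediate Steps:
f = -132
-153*(f - 127) = -153*(-132 - 127) = -153*(-259) = 39627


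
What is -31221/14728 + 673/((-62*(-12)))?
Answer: -208070/171213 ≈ -1.2153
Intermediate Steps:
-31221/14728 + 673/((-62*(-12))) = -31221*1/14728 + 673/744 = -31221/14728 + 673*(1/744) = -31221/14728 + 673/744 = -208070/171213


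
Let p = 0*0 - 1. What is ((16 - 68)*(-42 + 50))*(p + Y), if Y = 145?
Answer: -59904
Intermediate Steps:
p = -1 (p = 0 - 1 = -1)
((16 - 68)*(-42 + 50))*(p + Y) = ((16 - 68)*(-42 + 50))*(-1 + 145) = -52*8*144 = -416*144 = -59904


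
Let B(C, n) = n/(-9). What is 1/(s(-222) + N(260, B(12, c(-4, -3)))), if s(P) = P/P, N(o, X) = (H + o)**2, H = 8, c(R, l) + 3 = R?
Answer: 1/71825 ≈ 1.3923e-5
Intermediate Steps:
c(R, l) = -3 + R
B(C, n) = -n/9 (B(C, n) = n*(-1/9) = -n/9)
N(o, X) = (8 + o)**2
s(P) = 1
1/(s(-222) + N(260, B(12, c(-4, -3)))) = 1/(1 + (8 + 260)**2) = 1/(1 + 268**2) = 1/(1 + 71824) = 1/71825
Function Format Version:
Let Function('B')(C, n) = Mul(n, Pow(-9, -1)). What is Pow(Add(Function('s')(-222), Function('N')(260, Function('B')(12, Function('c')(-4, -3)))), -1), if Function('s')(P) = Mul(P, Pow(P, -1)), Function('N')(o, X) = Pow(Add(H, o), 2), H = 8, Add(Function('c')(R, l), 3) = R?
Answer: Rational(1, 71825) ≈ 1.3923e-5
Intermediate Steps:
Function('c')(R, l) = Add(-3, R)
Function('B')(C, n) = Mul(Rational(-1, 9), n) (Function('B')(C, n) = Mul(n, Rational(-1, 9)) = Mul(Rational(-1, 9), n))
Function('N')(o, X) = Pow(Add(8, o), 2)
Function('s')(P) = 1
Pow(Add(Function('s')(-222), Function('N')(260, Function('B')(12, Function('c')(-4, -3)))), -1) = Pow(Add(1, Pow(Add(8, 260), 2)), -1) = Pow(Add(1, Pow(268, 2)), -1) = Pow(Add(1, 71824), -1) = Pow(71825, -1) = Rational(1, 71825)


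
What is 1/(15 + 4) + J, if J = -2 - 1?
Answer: -56/19 ≈ -2.9474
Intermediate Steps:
J = -3
1/(15 + 4) + J = 1/(15 + 4) - 3 = 1/19 - 3 = -56/19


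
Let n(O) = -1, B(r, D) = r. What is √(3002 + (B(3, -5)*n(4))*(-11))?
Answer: √3035 ≈ 55.091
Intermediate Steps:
√(3002 + (B(3, -5)*n(4))*(-11)) = √(3002 + (3*(-1))*(-11)) = √(3002 - 3*(-11)) = √(3002 + 33) = √3035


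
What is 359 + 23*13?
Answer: 658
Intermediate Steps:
359 + 23*13 = 359 + 299 = 658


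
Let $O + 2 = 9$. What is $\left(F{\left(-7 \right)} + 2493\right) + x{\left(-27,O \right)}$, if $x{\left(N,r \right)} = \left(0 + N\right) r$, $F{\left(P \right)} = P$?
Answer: $2297$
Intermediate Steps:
$O = 7$ ($O = -2 + 9 = 7$)
$x{\left(N,r \right)} = N r$
$\left(F{\left(-7 \right)} + 2493\right) + x{\left(-27,O \right)} = \left(-7 + 2493\right) - 189 = 2486 - 189 = 2297$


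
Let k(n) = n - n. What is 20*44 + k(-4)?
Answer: 880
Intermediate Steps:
k(n) = 0
20*44 + k(-4) = 20*44 + 0 = 880 + 0 = 880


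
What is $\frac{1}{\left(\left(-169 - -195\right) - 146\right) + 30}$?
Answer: $- \frac{1}{90} \approx -0.011111$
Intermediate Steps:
$\frac{1}{\left(\left(-169 - -195\right) - 146\right) + 30} = \frac{1}{\left(\left(-169 + 195\right) - 146\right) + 30} = \frac{1}{\left(26 - 146\right) + 30} = \frac{1}{-120 + 30} = \frac{1}{-90} = - \frac{1}{90}$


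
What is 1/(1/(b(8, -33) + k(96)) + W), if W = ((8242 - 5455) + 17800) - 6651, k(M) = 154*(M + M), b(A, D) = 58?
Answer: 29626/412867937 ≈ 7.1757e-5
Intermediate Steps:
k(M) = 308*M (k(M) = 154*(2*M) = 308*M)
W = 13936 (W = (2787 + 17800) - 6651 = 20587 - 6651 = 13936)
1/(1/(b(8, -33) + k(96)) + W) = 1/(1/(58 + 308*96) + 13936) = 1/(1/(58 + 29568) + 13936) = 1/(1/29626 + 13936) = 1/(412867937/29626) = 29626/412867937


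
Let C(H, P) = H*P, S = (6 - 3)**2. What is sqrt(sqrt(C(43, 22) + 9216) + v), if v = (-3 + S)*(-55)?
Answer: sqrt(-330 + sqrt(10162)) ≈ 15.139*I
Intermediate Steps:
S = 9 (S = 3**2 = 9)
v = -330 (v = (-3 + 9)*(-55) = 6*(-55) = -330)
sqrt(sqrt(C(43, 22) + 9216) + v) = sqrt(sqrt(43*22 + 9216) - 330) = sqrt(sqrt(946 + 9216) - 330) = sqrt(sqrt(10162) - 330) = sqrt(-330 + sqrt(10162))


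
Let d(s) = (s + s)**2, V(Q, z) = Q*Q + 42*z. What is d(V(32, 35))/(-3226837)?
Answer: -24880144/3226837 ≈ -7.7104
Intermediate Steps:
V(Q, z) = Q**2 + 42*z
d(s) = 4*s**2 (d(s) = (2*s)**2 = 4*s**2)
d(V(32, 35))/(-3226837) = (4*(32**2 + 42*35)**2)/(-3226837) = (4*(1024 + 1470)**2)*(-1/3226837) = (4*2494**2)*(-1/3226837) = (4*6220036)*(-1/3226837) = 24880144*(-1/3226837) = -24880144/3226837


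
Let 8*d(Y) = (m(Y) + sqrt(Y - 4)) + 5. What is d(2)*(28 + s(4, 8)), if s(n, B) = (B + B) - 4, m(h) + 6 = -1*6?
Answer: -35 + 5*I*sqrt(2) ≈ -35.0 + 7.0711*I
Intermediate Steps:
m(h) = -12 (m(h) = -6 - 1*6 = -6 - 6 = -12)
s(n, B) = -4 + 2*B (s(n, B) = 2*B - 4 = -4 + 2*B)
d(Y) = -7/8 + sqrt(-4 + Y)/8 (d(Y) = ((-12 + sqrt(Y - 4)) + 5)/8 = ((-12 + sqrt(-4 + Y)) + 5)/8 = (-7 + sqrt(-4 + Y))/8 = -7/8 + sqrt(-4 + Y)/8)
d(2)*(28 + s(4, 8)) = (-7/8 + sqrt(-4 + 2)/8)*(28 + (-4 + 2*8)) = (-7/8 + sqrt(-2)/8)*(28 + (-4 + 16)) = (-7/8 + (I*sqrt(2))/8)*(28 + 12) = (-7/8 + I*sqrt(2)/8)*40 = -35 + 5*I*sqrt(2)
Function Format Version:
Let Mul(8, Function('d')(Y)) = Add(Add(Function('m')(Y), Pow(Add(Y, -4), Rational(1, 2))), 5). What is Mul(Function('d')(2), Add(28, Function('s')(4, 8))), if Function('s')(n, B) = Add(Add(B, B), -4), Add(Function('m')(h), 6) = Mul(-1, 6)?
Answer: Add(-35, Mul(5, I, Pow(2, Rational(1, 2)))) ≈ Add(-35.000, Mul(7.0711, I))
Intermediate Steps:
Function('m')(h) = -12 (Function('m')(h) = Add(-6, Mul(-1, 6)) = Add(-6, -6) = -12)
Function('s')(n, B) = Add(-4, Mul(2, B)) (Function('s')(n, B) = Add(Mul(2, B), -4) = Add(-4, Mul(2, B)))
Function('d')(Y) = Add(Rational(-7, 8), Mul(Rational(1, 8), Pow(Add(-4, Y), Rational(1, 2)))) (Function('d')(Y) = Mul(Rational(1, 8), Add(Add(-12, Pow(Add(Y, -4), Rational(1, 2))), 5)) = Mul(Rational(1, 8), Add(Add(-12, Pow(Add(-4, Y), Rational(1, 2))), 5)) = Mul(Rational(1, 8), Add(-7, Pow(Add(-4, Y), Rational(1, 2)))) = Add(Rational(-7, 8), Mul(Rational(1, 8), Pow(Add(-4, Y), Rational(1, 2)))))
Mul(Function('d')(2), Add(28, Function('s')(4, 8))) = Mul(Add(Rational(-7, 8), Mul(Rational(1, 8), Pow(Add(-4, 2), Rational(1, 2)))), Add(28, Add(-4, Mul(2, 8)))) = Mul(Add(Rational(-7, 8), Mul(Rational(1, 8), Pow(-2, Rational(1, 2)))), Add(28, Add(-4, 16))) = Mul(Add(Rational(-7, 8), Mul(Rational(1, 8), Mul(I, Pow(2, Rational(1, 2))))), Add(28, 12)) = Mul(Add(Rational(-7, 8), Mul(Rational(1, 8), I, Pow(2, Rational(1, 2)))), 40) = Add(-35, Mul(5, I, Pow(2, Rational(1, 2))))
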